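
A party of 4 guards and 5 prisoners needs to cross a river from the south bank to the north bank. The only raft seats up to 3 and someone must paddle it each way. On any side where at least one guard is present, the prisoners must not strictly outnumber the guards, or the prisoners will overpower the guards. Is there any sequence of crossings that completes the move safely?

The prisoners already outnumber the guards at the south bank before anyone moves, so the starting position itself is disallowed.

No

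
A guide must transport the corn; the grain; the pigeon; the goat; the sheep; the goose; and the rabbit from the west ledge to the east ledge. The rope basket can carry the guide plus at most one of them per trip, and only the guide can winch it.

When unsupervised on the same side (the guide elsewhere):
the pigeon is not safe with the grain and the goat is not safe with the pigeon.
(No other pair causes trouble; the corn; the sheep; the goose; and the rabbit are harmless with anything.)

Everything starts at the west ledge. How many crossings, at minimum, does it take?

15

Counting alone: the guide can take at most 1 across per trip to the east ledge, so moving all 7 needs at least 7 loaded trips out, with a return between consecutive ones — at least 13 crossings.
The safety rule pushes this higher. Following every safe sequence of crossings, the most of the 7 that can be at the east ledge as the rope basket arrives there on crossing 13 is 6 — never all 7.
So no plan with fewer than 15 crossings exists, and this one achieves 15:
1. Guide goes to the east ledge with the pigeon.  [the west ledge: the corn, the goat, the goose, the grain, the rabbit, the sheep | the east ledge: the pigeon]
2. Guide goes back to the west ledge alone.  [the west ledge: the corn, the goat, the goose, the grain, the rabbit, the sheep | the east ledge: the pigeon]
3. Guide goes to the east ledge with the corn.  [the west ledge: the goat, the goose, the grain, the rabbit, the sheep | the east ledge: the corn, the pigeon]
4. Guide goes back to the west ledge alone.  [the west ledge: the goat, the goose, the grain, the rabbit, the sheep | the east ledge: the corn, the pigeon]
5. Guide goes to the east ledge with the grain.  [the west ledge: the goat, the goose, the rabbit, the sheep | the east ledge: the corn, the grain, the pigeon]
6. Guide goes back to the west ledge with the pigeon.  [the west ledge: the goat, the goose, the pigeon, the rabbit, the sheep | the east ledge: the corn, the grain]
7. Guide goes to the east ledge with the goat.  [the west ledge: the goose, the pigeon, the rabbit, the sheep | the east ledge: the corn, the goat, the grain]
8. Guide goes back to the west ledge alone.  [the west ledge: the goose, the pigeon, the rabbit, the sheep | the east ledge: the corn, the goat, the grain]
9. Guide goes to the east ledge with the sheep.  [the west ledge: the goose, the pigeon, the rabbit | the east ledge: the corn, the goat, the grain, the sheep]
10. Guide goes back to the west ledge alone.  [the west ledge: the goose, the pigeon, the rabbit | the east ledge: the corn, the goat, the grain, the sheep]
11. Guide goes to the east ledge with the goose.  [the west ledge: the pigeon, the rabbit | the east ledge: the corn, the goat, the goose, the grain, the sheep]
12. Guide goes back to the west ledge alone.  [the west ledge: the pigeon, the rabbit | the east ledge: the corn, the goat, the goose, the grain, the sheep]
13. Guide goes to the east ledge with the rabbit.  [the west ledge: the pigeon | the east ledge: the corn, the goat, the goose, the grain, the rabbit, the sheep]
14. Guide goes back to the west ledge alone.  [the west ledge: the pigeon | the east ledge: the corn, the goat, the goose, the grain, the rabbit, the sheep]
15. Guide goes to the east ledge with the pigeon.  [the west ledge: — | the east ledge: the corn, the goat, the goose, the grain, the pigeon, the rabbit, the sheep]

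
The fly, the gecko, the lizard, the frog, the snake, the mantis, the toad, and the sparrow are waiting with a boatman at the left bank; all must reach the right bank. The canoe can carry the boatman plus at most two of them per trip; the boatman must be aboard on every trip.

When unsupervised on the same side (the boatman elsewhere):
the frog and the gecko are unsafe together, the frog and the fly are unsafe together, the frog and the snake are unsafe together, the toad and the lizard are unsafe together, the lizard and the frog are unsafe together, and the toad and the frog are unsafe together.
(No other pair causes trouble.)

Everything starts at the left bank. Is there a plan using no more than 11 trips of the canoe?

Counting alone: the boatman can take at most 2 across per trip to the right bank, so moving all 8 needs at least 4 loaded trips out, with a return between consecutive ones — at least 7 crossings.
The safety rule pushes this higher. Following every safe sequence of crossings, the most of the 8 that can be at the right bank as the canoe arrives there on crossings 7, 9, 11 is 5, 6, 7 respectively — never all 8.
So the move cannot be finished within 11 crossings. (The shortest complete plan takes 13:)
1. Boatman goes to the right bank with the frog and the lizard.
2. Boatman goes back to the left bank with the lizard.
3. Boatman goes to the right bank with the fly and the lizard.
4. Boatman goes back to the left bank with the frog.
5. Boatman goes to the right bank with the frog and the gecko.
6. Boatman goes back to the left bank with the frog.
7. Boatman goes to the right bank with the frog and the snake.
8. Boatman goes back to the left bank with the frog.
9. Boatman goes to the right bank with the frog and the mantis.
10. Boatman goes back to the left bank with the frog.
11. Boatman goes to the right bank with the frog and the sparrow.
12. Boatman goes back to the left bank with the frog.
13. Boatman goes to the right bank with the frog and the toad.

No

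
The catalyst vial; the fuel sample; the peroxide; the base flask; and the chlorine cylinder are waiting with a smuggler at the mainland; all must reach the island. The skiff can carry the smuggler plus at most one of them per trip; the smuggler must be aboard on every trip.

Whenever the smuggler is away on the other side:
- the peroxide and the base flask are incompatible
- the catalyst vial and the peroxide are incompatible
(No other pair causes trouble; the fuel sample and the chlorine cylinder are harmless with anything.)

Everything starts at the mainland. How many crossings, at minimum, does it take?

Counting alone: the smuggler can take at most 1 across per trip to the island, so moving all 5 needs at least 5 loaded trips out, with a return between consecutive ones — at least 9 crossings.
The safety rule pushes this higher. Following every safe sequence of crossings, the most of the 5 that can be at the island as the skiff arrives there on crossing 9 is 4 — never all 5.
So no plan with fewer than 11 crossings exists, and this one achieves 11:
1. Smuggler goes to the island with the peroxide.  [the mainland: the base flask, the catalyst vial, the chlorine cylinder, the fuel sample | the island: the peroxide]
2. Smuggler goes back to the mainland alone.  [the mainland: the base flask, the catalyst vial, the chlorine cylinder, the fuel sample | the island: the peroxide]
3. Smuggler goes to the island with the catalyst vial.  [the mainland: the base flask, the chlorine cylinder, the fuel sample | the island: the catalyst vial, the peroxide]
4. Smuggler goes back to the mainland with the peroxide.  [the mainland: the base flask, the chlorine cylinder, the fuel sample, the peroxide | the island: the catalyst vial]
5. Smuggler goes to the island with the base flask.  [the mainland: the chlorine cylinder, the fuel sample, the peroxide | the island: the base flask, the catalyst vial]
6. Smuggler goes back to the mainland alone.  [the mainland: the chlorine cylinder, the fuel sample, the peroxide | the island: the base flask, the catalyst vial]
7. Smuggler goes to the island with the fuel sample.  [the mainland: the chlorine cylinder, the peroxide | the island: the base flask, the catalyst vial, the fuel sample]
8. Smuggler goes back to the mainland alone.  [the mainland: the chlorine cylinder, the peroxide | the island: the base flask, the catalyst vial, the fuel sample]
9. Smuggler goes to the island with the chlorine cylinder.  [the mainland: the peroxide | the island: the base flask, the catalyst vial, the chlorine cylinder, the fuel sample]
10. Smuggler goes back to the mainland alone.  [the mainland: the peroxide | the island: the base flask, the catalyst vial, the chlorine cylinder, the fuel sample]
11. Smuggler goes to the island with the peroxide.  [the mainland: — | the island: the base flask, the catalyst vial, the chlorine cylinder, the fuel sample, the peroxide]

11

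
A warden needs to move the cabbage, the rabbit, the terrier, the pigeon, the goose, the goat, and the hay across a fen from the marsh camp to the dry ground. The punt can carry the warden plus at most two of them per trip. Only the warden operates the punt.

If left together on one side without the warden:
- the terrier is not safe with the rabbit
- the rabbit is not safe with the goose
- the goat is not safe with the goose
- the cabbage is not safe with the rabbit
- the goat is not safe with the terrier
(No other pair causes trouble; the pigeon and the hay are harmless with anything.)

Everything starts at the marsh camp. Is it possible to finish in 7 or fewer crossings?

No

Counting alone: the warden can take at most 2 across per trip to the dry ground, so moving all 7 needs at least 4 loaded trips out, with a return between consecutive ones — at least 7 crossings.
The safety rule pushes this higher. Following every safe sequence of crossings, the most of the 7 that can be at the dry ground as the punt arrives there on crossing 7 is 6 — never all 7.
So the move cannot be finished within 7 crossings. (The shortest complete plan takes 9:)
1. Warden goes to the dry ground with the goat and the rabbit.
2. Warden goes back to the marsh camp alone.
3. Warden goes to the dry ground with the cabbage.
4. Warden goes back to the marsh camp with the rabbit.
5. Warden goes to the dry ground with the goose and the terrier.
6. Warden goes back to the marsh camp with the goat.
7. Warden goes to the dry ground with the hay and the pigeon.
8. Warden goes back to the marsh camp alone.
9. Warden goes to the dry ground with the goat and the rabbit.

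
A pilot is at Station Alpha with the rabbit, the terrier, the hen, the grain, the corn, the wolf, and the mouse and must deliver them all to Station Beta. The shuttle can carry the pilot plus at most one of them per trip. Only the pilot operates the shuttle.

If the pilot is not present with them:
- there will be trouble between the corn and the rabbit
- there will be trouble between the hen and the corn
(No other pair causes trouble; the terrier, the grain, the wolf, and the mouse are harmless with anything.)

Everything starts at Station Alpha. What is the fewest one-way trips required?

Counting alone: the pilot can take at most 1 across per trip to Station Beta, so moving all 7 needs at least 7 loaded trips out, with a return between consecutive ones — at least 13 crossings.
The safety rule pushes this higher. Following every safe sequence of crossings, the most of the 7 that can be at Station Beta as the shuttle arrives there on crossing 13 is 6 — never all 7.
So no plan with fewer than 15 crossings exists, and this one achieves 15:
1. Pilot goes to Station Beta with the corn.  [Station Alpha: the grain, the hen, the mouse, the rabbit, the terrier, the wolf | Station Beta: the corn]
2. Pilot goes back to Station Alpha alone.  [Station Alpha: the grain, the hen, the mouse, the rabbit, the terrier, the wolf | Station Beta: the corn]
3. Pilot goes to Station Beta with the rabbit.  [Station Alpha: the grain, the hen, the mouse, the terrier, the wolf | Station Beta: the corn, the rabbit]
4. Pilot goes back to Station Alpha with the corn.  [Station Alpha: the corn, the grain, the hen, the mouse, the terrier, the wolf | Station Beta: the rabbit]
5. Pilot goes to Station Beta with the hen.  [Station Alpha: the corn, the grain, the mouse, the terrier, the wolf | Station Beta: the hen, the rabbit]
6. Pilot goes back to Station Alpha alone.  [Station Alpha: the corn, the grain, the mouse, the terrier, the wolf | Station Beta: the hen, the rabbit]
7. Pilot goes to Station Beta with the terrier.  [Station Alpha: the corn, the grain, the mouse, the wolf | Station Beta: the hen, the rabbit, the terrier]
8. Pilot goes back to Station Alpha alone.  [Station Alpha: the corn, the grain, the mouse, the wolf | Station Beta: the hen, the rabbit, the terrier]
9. Pilot goes to Station Beta with the grain.  [Station Alpha: the corn, the mouse, the wolf | Station Beta: the grain, the hen, the rabbit, the terrier]
10. Pilot goes back to Station Alpha alone.  [Station Alpha: the corn, the mouse, the wolf | Station Beta: the grain, the hen, the rabbit, the terrier]
11. Pilot goes to Station Beta with the wolf.  [Station Alpha: the corn, the mouse | Station Beta: the grain, the hen, the rabbit, the terrier, the wolf]
12. Pilot goes back to Station Alpha alone.  [Station Alpha: the corn, the mouse | Station Beta: the grain, the hen, the rabbit, the terrier, the wolf]
13. Pilot goes to Station Beta with the mouse.  [Station Alpha: the corn | Station Beta: the grain, the hen, the mouse, the rabbit, the terrier, the wolf]
14. Pilot goes back to Station Alpha alone.  [Station Alpha: the corn | Station Beta: the grain, the hen, the mouse, the rabbit, the terrier, the wolf]
15. Pilot goes to Station Beta with the corn.  [Station Alpha: — | Station Beta: the corn, the grain, the hen, the mouse, the rabbit, the terrier, the wolf]

15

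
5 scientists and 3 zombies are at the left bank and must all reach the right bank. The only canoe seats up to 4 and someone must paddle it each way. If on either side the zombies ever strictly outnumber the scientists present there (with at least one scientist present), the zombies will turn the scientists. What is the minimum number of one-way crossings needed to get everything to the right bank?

Counting alone: each trip to the right bank takes at most 4 across and each return brings at least 1 back, so after t trips out (and t−1 returns) at most 4t − (t−1) of the 8 are across; that first reaches 8 at t = 3, so at least 5 crossings are needed.
The plan below uses exactly 5 crossings, so it is optimal:
1. 2 zombies → the right bank.  (the left bank: 5S 1Z; the right bank: 0S 2Z)
2. 1 zombie ← the left bank.  (the left bank: 5S 2Z; the right bank: 0S 1Z)
3. 3 scientists and 1 zombie → the right bank.  (the left bank: 2S 1Z; the right bank: 3S 2Z)
4. 1 zombie ← the left bank.  (the left bank: 2S 2Z; the right bank: 3S 1Z)
5. 2 scientists and 2 zombies → the right bank.  (the left bank: 0S 0Z; the right bank: 5S 3Z)

5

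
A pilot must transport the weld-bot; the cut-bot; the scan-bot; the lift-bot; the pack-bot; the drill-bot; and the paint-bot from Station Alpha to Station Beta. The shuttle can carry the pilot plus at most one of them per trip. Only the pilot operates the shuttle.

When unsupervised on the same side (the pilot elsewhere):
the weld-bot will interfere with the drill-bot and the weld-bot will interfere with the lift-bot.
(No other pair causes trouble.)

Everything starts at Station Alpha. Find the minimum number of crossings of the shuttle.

Counting alone: the pilot can take at most 1 across per trip to Station Beta, so moving all 7 needs at least 7 loaded trips out, with a return between consecutive ones — at least 13 crossings.
The safety rule pushes this higher. Following every safe sequence of crossings, the most of the 7 that can be at Station Beta as the shuttle arrives there on crossing 13 is 6 — never all 7.
So no plan with fewer than 15 crossings exists, and this one achieves 15:
1. Pilot goes to Station Beta with the weld-bot.
2. Pilot goes back to Station Alpha alone.
3. Pilot goes to Station Beta with the cut-bot.
4. Pilot goes back to Station Alpha alone.
5. Pilot goes to Station Beta with the scan-bot.
6. Pilot goes back to Station Alpha alone.
7. Pilot goes to Station Beta with the lift-bot.
8. Pilot goes back to Station Alpha with the weld-bot.
9. Pilot goes to Station Beta with the drill-bot.
10. Pilot goes back to Station Alpha alone.
11. Pilot goes to Station Beta with the pack-bot.
12. Pilot goes back to Station Alpha alone.
13. Pilot goes to Station Beta with the paint-bot.
14. Pilot goes back to Station Alpha alone.
15. Pilot goes to Station Beta with the weld-bot.

15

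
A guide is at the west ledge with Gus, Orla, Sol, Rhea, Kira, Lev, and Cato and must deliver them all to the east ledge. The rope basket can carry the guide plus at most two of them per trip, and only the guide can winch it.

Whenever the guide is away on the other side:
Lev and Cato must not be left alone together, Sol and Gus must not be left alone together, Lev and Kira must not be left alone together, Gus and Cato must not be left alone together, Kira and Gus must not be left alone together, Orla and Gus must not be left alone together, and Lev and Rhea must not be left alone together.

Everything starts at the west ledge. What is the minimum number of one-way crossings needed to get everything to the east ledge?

9

Counting alone: the guide can take at most 2 across per trip to the east ledge, so moving all 7 needs at least 4 loaded trips out, with a return between consecutive ones — at least 7 crossings.
The safety rule pushes this higher. Following every safe sequence of crossings, the most of the 7 that can be at the east ledge as the rope basket arrives there on crossing 7 is 6 — never all 7.
So no plan with fewer than 9 crossings exists, and this one achieves 9:
1. Guide goes to the east ledge with Gus and Lev.  [the west ledge: Cato, Kira, Orla, Rhea, Sol | the east ledge: Gus, Lev]
2. Guide goes back to the west ledge alone.  [the west ledge: Cato, Kira, Orla, Rhea, Sol | the east ledge: Gus, Lev]
3. Guide goes to the east ledge with Rhea.  [the west ledge: Cato, Kira, Orla, Sol | the east ledge: Gus, Lev, Rhea]
4. Guide goes back to the west ledge with Lev.  [the west ledge: Cato, Kira, Lev, Orla, Sol | the east ledge: Gus, Rhea]
5. Guide goes to the east ledge with Cato and Kira.  [the west ledge: Lev, Orla, Sol | the east ledge: Cato, Gus, Kira, Rhea]
6. Guide goes back to the west ledge with Gus.  [the west ledge: Gus, Lev, Orla, Sol | the east ledge: Cato, Kira, Rhea]
7. Guide goes to the east ledge with Orla and Sol.  [the west ledge: Gus, Lev | the east ledge: Cato, Kira, Orla, Rhea, Sol]
8. Guide goes back to the west ledge alone.  [the west ledge: Gus, Lev | the east ledge: Cato, Kira, Orla, Rhea, Sol]
9. Guide goes to the east ledge with Gus and Lev.  [the west ledge: — | the east ledge: Cato, Gus, Kira, Lev, Orla, Rhea, Sol]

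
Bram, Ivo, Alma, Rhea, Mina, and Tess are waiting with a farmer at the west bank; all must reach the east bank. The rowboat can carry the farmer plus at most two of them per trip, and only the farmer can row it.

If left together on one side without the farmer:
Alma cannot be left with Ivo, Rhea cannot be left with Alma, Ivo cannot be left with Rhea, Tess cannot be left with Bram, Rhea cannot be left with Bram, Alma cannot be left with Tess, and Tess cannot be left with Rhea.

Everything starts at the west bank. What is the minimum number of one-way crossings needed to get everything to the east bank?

Whatever the first load, the items left behind include a forbidden pair without the farmer. No opening move is safe, so no plan exists.

impossible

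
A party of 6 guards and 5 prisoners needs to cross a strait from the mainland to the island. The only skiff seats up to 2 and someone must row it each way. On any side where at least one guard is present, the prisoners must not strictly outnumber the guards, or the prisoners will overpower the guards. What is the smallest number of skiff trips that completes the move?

19

Counting alone: each trip to the island takes at most 2 across and each return brings at least 1 back, so after t trips out (and t−1 returns) at most 2t − (t−1) of the 11 are across; that first reaches 11 at t = 10, so at least 19 crossings are needed.
The plan below uses exactly 19 crossings, so it is optimal:
1. 2 prisoners → the island.  (the mainland: 6G 3P; the island: 0G 2P)
2. 1 prisoner ← the mainland.  (the mainland: 6G 4P; the island: 0G 1P)
3. 2 prisoners → the island.  (the mainland: 6G 2P; the island: 0G 3P)
4. 1 prisoner ← the mainland.  (the mainland: 6G 3P; the island: 0G 2P)
5. 2 guards → the island.  (the mainland: 4G 3P; the island: 2G 2P)
6. 1 prisoner ← the mainland.  (the mainland: 4G 4P; the island: 2G 1P)
7. 1 guard and 1 prisoner → the island.  (the mainland: 3G 3P; the island: 3G 2P)
8. 1 guard ← the mainland.  (the mainland: 4G 3P; the island: 2G 2P)
9. 1 guard and 1 prisoner → the island.  (the mainland: 3G 2P; the island: 3G 3P)
10. 1 prisoner ← the mainland.  (the mainland: 3G 3P; the island: 3G 2P)
11. 1 guard and 1 prisoner → the island.  (the mainland: 2G 2P; the island: 4G 3P)
12. 1 guard ← the mainland.  (the mainland: 3G 2P; the island: 3G 3P)
13. 1 guard and 1 prisoner → the island.  (the mainland: 2G 1P; the island: 4G 4P)
14. 1 prisoner ← the mainland.  (the mainland: 2G 2P; the island: 4G 3P)
15. 1 guard and 1 prisoner → the island.  (the mainland: 1G 1P; the island: 5G 4P)
16. 1 guard ← the mainland.  (the mainland: 2G 1P; the island: 4G 4P)
17. 1 guard and 1 prisoner → the island.  (the mainland: 1G 0P; the island: 5G 5P)
18. 1 prisoner ← the mainland.  (the mainland: 1G 1P; the island: 5G 4P)
19. 1 guard and 1 prisoner → the island.  (the mainland: 0G 0P; the island: 6G 5P)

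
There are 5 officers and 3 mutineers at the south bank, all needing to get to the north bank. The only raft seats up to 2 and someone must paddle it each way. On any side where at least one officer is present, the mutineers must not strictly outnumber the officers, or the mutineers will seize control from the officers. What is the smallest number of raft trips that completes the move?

13

Counting alone: each trip to the north bank takes at most 2 across and each return brings at least 1 back, so after t trips out (and t−1 returns) at most 2t − (t−1) of the 8 are across; that first reaches 8 at t = 7, so at least 13 crossings are needed.
The plan below uses exactly 13 crossings, so it is optimal:
1. 2 mutineers → the north bank.  (the south bank: 5O 1M; the north bank: 0O 2M)
2. 1 mutineer ← the south bank.  (the south bank: 5O 2M; the north bank: 0O 1M)
3. 2 mutineers → the north bank.  (the south bank: 5O 0M; the north bank: 0O 3M)
4. 1 mutineer ← the south bank.  (the south bank: 5O 1M; the north bank: 0O 2M)
5. 2 officers → the north bank.  (the south bank: 3O 1M; the north bank: 2O 2M)
6. 1 mutineer ← the south bank.  (the south bank: 3O 2M; the north bank: 2O 1M)
7. 1 officer and 1 mutineer → the north bank.  (the south bank: 2O 1M; the north bank: 3O 2M)
8. 1 mutineer ← the south bank.  (the south bank: 2O 2M; the north bank: 3O 1M)
9. 2 mutineers → the north bank.  (the south bank: 2O 0M; the north bank: 3O 3M)
10. 1 mutineer ← the south bank.  (the south bank: 2O 1M; the north bank: 3O 2M)
11. 1 officer and 1 mutineer → the north bank.  (the south bank: 1O 0M; the north bank: 4O 3M)
12. 1 mutineer ← the south bank.  (the south bank: 1O 1M; the north bank: 4O 2M)
13. 1 officer and 1 mutineer → the north bank.  (the south bank: 0O 0M; the north bank: 5O 3M)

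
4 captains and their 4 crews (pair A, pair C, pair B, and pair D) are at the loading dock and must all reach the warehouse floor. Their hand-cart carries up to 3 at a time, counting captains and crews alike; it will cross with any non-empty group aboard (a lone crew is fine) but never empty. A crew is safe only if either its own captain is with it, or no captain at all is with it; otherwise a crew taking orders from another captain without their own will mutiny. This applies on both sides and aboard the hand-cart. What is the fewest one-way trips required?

9

Counting alone: each trip to the warehouse floor takes at most 3 across and each return brings at least 1 back, so after t trips out (and t−1 returns) at most 3t − (t−1) of the 8 are across; that first reaches 8 at t = 4, so at least 7 crossings are needed.
The safety rule pushes this higher. Following every safe sequence of crossings, the most of the 8 that can be at the warehouse floor as the hand-cart arrives there on crossing 7 is 7 — never all 8.
So no plan with fewer than 9 crossings exists, and this one achieves 9:
1. captain A and crew A cross → the warehouse floor.
2. captain A crosses ← the loading dock.
3. captain A, captain C, and crew C cross → the warehouse floor.
4. captain A and crew A cross ← the loading dock.
5. captain A, captain B, and captain D cross → the warehouse floor.
6. crew C crosses ← the loading dock.
7. crew A and crew C cross → the warehouse floor.
8. crew A crosses ← the loading dock.
9. crew A, crew B, and crew D cross → the warehouse floor.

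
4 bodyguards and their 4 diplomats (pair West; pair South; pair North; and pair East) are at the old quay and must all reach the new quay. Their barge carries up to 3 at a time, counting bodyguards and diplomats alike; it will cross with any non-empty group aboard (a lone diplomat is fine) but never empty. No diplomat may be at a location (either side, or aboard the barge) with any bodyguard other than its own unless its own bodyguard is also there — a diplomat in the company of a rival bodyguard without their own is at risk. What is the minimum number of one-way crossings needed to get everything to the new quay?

Counting alone: each trip to the new quay takes at most 3 across and each return brings at least 1 back, so after t trips out (and t−1 returns) at most 3t − (t−1) of the 8 are across; that first reaches 8 at t = 4, so at least 7 crossings are needed.
The safety rule pushes this higher. Following every safe sequence of crossings, the most of the 8 that can be at the new quay as the barge arrives there on crossing 7 is 7 — never all 8.
So no plan with fewer than 9 crossings exists, and this one achieves 9:
1. bodyguard West and diplomat West cross → the new quay.
2. bodyguard West crosses ← the old quay.
3. bodyguard South, bodyguard West, and diplomat South cross → the new quay.
4. bodyguard West and diplomat West cross ← the old quay.
5. bodyguard East, bodyguard North, and bodyguard West cross → the new quay.
6. diplomat South crosses ← the old quay.
7. diplomat South and diplomat West cross → the new quay.
8. diplomat West crosses ← the old quay.
9. diplomat East, diplomat North, and diplomat West cross → the new quay.

9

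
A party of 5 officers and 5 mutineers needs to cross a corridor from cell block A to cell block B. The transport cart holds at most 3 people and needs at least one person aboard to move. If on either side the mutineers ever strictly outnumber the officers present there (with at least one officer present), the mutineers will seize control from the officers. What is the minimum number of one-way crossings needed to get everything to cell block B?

Counting alone: each trip to cell block B takes at most 3 across and each return brings at least 1 back, so after t trips out (and t−1 returns) at most 3t − (t−1) of the 10 are across; that first reaches 10 at t = 5, so at least 9 crossings are needed.
The safety rule pushes this higher. Following every safe sequence of crossings, the most of the 10 that can be at cell block B as the transport cart arrives there on crossing 9 is 9 — never all 10.
So no plan with fewer than 11 crossings exists, and this one achieves 11:
1. 2 mutineers → cell block B.  (cell block A: 5O 3M; cell block B: 0O 2M)
2. 1 mutineer ← cell block A.  (cell block A: 5O 4M; cell block B: 0O 1M)
3. 3 mutineers → cell block B.  (cell block A: 5O 1M; cell block B: 0O 4M)
4. 1 mutineer ← cell block A.  (cell block A: 5O 2M; cell block B: 0O 3M)
5. 3 officers → cell block B.  (cell block A: 2O 2M; cell block B: 3O 3M)
6. 1 officer and 1 mutineer ← cell block A.  (cell block A: 3O 3M; cell block B: 2O 2M)
7. 3 officers → cell block B.  (cell block A: 0O 3M; cell block B: 5O 2M)
8. 1 mutineer ← cell block A.  (cell block A: 0O 4M; cell block B: 5O 1M)
9. 2 mutineers → cell block B.  (cell block A: 0O 2M; cell block B: 5O 3M)
10. 1 mutineer ← cell block A.  (cell block A: 0O 3M; cell block B: 5O 2M)
11. 3 mutineers → cell block B.  (cell block A: 0O 0M; cell block B: 5O 5M)

11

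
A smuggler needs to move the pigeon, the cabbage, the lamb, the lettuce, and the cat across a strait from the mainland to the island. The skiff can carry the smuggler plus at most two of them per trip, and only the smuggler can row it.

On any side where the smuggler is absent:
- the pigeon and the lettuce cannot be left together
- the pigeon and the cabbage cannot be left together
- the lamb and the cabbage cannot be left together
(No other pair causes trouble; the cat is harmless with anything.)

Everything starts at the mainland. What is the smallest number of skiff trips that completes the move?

5

Counting alone: the smuggler can take at most 2 across per trip to the island, so moving all 5 needs at least 3 loaded trips out, with a return between consecutive ones — at least 5 crossings.
The plan below uses exactly 5 crossings, so it is optimal:
1. Smuggler goes to the island with the cabbage and the pigeon.
2. Smuggler goes back to the mainland with the pigeon.
3. Smuggler goes to the island with the cat and the lettuce.
4. Smuggler goes back to the mainland alone.
5. Smuggler goes to the island with the lamb and the pigeon.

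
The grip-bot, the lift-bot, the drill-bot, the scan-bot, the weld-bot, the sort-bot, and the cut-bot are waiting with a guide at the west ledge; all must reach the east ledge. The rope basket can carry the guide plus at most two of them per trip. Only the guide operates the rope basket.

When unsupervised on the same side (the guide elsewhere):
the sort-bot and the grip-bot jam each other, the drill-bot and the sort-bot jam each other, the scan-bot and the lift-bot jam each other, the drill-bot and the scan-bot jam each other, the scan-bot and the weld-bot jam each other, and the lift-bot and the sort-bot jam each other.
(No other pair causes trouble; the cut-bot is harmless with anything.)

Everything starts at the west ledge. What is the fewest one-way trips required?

9

Counting alone: the guide can take at most 2 across per trip to the east ledge, so moving all 7 needs at least 4 loaded trips out, with a return between consecutive ones — at least 7 crossings.
The safety rule pushes this higher. Following every safe sequence of crossings, the most of the 7 that can be at the east ledge as the rope basket arrives there on crossing 7 is 6 — never all 7.
So no plan with fewer than 9 crossings exists, and this one achieves 9:
1. Guide goes to the east ledge with the scan-bot and the sort-bot.
2. Guide goes back to the west ledge alone.
3. Guide goes to the east ledge with the grip-bot.
4. Guide goes back to the west ledge with the sort-bot.
5. Guide goes to the east ledge with the drill-bot and the lift-bot.
6. Guide goes back to the west ledge with the scan-bot.
7. Guide goes to the east ledge with the cut-bot and the weld-bot.
8. Guide goes back to the west ledge alone.
9. Guide goes to the east ledge with the scan-bot and the sort-bot.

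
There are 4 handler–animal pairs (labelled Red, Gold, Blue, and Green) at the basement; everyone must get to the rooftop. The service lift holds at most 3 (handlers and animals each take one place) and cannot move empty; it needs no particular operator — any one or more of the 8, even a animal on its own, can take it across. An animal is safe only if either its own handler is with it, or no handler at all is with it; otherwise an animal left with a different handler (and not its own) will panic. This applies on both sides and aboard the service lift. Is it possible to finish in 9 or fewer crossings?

Yes — this plan uses 9 crossings (≤ 9):
1. animal Red and handler Red cross → the rooftop.
2. handler Red crosses ← the basement.
3. animal Gold, handler Gold, and handler Red cross → the rooftop.
4. animal Red and handler Red cross ← the basement.
5. handler Blue, handler Green, and handler Red cross → the rooftop.
6. animal Gold crosses ← the basement.
7. animal Gold and animal Red cross → the rooftop.
8. animal Red crosses ← the basement.
9. animal Blue, animal Green, and animal Red cross → the rooftop.

Yes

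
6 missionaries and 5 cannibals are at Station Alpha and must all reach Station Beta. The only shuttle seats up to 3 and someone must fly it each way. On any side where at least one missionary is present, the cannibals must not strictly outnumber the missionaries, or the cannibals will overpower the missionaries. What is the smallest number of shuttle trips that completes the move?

Counting alone: each trip to Station Beta takes at most 3 across and each return brings at least 1 back, so after t trips out (and t−1 returns) at most 3t − (t−1) of the 11 are across; that first reaches 11 at t = 5, so at least 9 crossings are needed.
The plan below uses exactly 9 crossings, so it is optimal:
1. 3 cannibals → Station Beta.  (Station Alpha: 6M 2C; Station Beta: 0M 3C)
2. 1 cannibal ← Station Alpha.  (Station Alpha: 6M 3C; Station Beta: 0M 2C)
3. 3 missionaries → Station Beta.  (Station Alpha: 3M 3C; Station Beta: 3M 2C)
4. 1 missionary ← Station Alpha.  (Station Alpha: 4M 3C; Station Beta: 2M 2C)
5. 2 missionaries and 1 cannibal → Station Beta.  (Station Alpha: 2M 2C; Station Beta: 4M 3C)
6. 1 missionary ← Station Alpha.  (Station Alpha: 3M 2C; Station Beta: 3M 3C)
7. 2 missionaries and 1 cannibal → Station Beta.  (Station Alpha: 1M 1C; Station Beta: 5M 4C)
8. 1 missionary ← Station Alpha.  (Station Alpha: 2M 1C; Station Beta: 4M 4C)
9. 2 missionaries and 1 cannibal → Station Beta.  (Station Alpha: 0M 0C; Station Beta: 6M 5C)

9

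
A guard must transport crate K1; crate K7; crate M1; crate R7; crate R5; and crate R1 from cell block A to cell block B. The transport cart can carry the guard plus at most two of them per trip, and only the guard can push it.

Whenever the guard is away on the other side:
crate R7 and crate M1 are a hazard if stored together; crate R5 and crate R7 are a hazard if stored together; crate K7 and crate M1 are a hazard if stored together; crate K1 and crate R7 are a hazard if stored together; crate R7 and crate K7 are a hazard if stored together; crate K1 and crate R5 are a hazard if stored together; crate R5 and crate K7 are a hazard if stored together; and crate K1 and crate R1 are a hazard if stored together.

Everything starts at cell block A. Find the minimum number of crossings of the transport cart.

Whatever the first load, the items left behind include a forbidden pair without the guard. No opening move is safe, so no plan exists.

impossible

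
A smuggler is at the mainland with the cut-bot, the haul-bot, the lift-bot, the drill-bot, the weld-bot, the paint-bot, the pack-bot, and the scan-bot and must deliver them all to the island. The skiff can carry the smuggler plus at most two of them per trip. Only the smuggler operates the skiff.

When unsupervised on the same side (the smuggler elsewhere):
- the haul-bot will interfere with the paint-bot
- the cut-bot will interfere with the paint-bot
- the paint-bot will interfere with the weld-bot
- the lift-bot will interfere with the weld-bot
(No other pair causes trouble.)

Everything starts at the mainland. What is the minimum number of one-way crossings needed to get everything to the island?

Counting alone: the smuggler can take at most 2 across per trip to the island, so moving all 8 needs at least 4 loaded trips out, with a return between consecutive ones — at least 7 crossings.
The safety rule pushes this higher. Following every safe sequence of crossings, the most of the 8 that can be at the island as the skiff arrives there on crossing 7 is 7 — never all 8.
So no plan with fewer than 9 crossings exists, and this one achieves 9:
1. Smuggler goes to the island with the lift-bot and the paint-bot.  [the mainland: the cut-bot, the drill-bot, the haul-bot, the pack-bot, the scan-bot, the weld-bot | the island: the lift-bot, the paint-bot]
2. Smuggler goes back to the mainland alone.  [the mainland: the cut-bot, the drill-bot, the haul-bot, the pack-bot, the scan-bot, the weld-bot | the island: the lift-bot, the paint-bot]
3. Smuggler goes to the island with the drill-bot.  [the mainland: the cut-bot, the haul-bot, the pack-bot, the scan-bot, the weld-bot | the island: the drill-bot, the lift-bot, the paint-bot]
4. Smuggler goes back to the mainland alone.  [the mainland: the cut-bot, the haul-bot, the pack-bot, the scan-bot, the weld-bot | the island: the drill-bot, the lift-bot, the paint-bot]
5. Smuggler goes to the island with the pack-bot and the scan-bot.  [the mainland: the cut-bot, the haul-bot, the weld-bot | the island: the drill-bot, the lift-bot, the pack-bot, the paint-bot, the scan-bot]
6. Smuggler goes back to the mainland alone.  [the mainland: the cut-bot, the haul-bot, the weld-bot | the island: the drill-bot, the lift-bot, the pack-bot, the paint-bot, the scan-bot]
7. Smuggler goes to the island with the cut-bot and the haul-bot.  [the mainland: the weld-bot | the island: the cut-bot, the drill-bot, the haul-bot, the lift-bot, the pack-bot, the paint-bot, the scan-bot]
8. Smuggler goes back to the mainland with the paint-bot.  [the mainland: the paint-bot, the weld-bot | the island: the cut-bot, the drill-bot, the haul-bot, the lift-bot, the pack-bot, the scan-bot]
9. Smuggler goes to the island with the paint-bot and the weld-bot.  [the mainland: — | the island: the cut-bot, the drill-bot, the haul-bot, the lift-bot, the pack-bot, the paint-bot, the scan-bot, the weld-bot]

9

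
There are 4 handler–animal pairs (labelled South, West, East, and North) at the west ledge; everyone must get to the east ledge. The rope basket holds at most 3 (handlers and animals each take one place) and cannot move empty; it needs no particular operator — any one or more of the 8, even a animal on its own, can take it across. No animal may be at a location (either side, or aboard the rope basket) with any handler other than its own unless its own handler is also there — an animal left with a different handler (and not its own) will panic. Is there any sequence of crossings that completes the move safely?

Yes

1. animal South and handler South cross → the east ledge.
2. handler South crosses ← the west ledge.
3. animal West, handler South, and handler West cross → the east ledge.
4. animal South and handler South cross ← the west ledge.
5. handler East, handler North, and handler South cross → the east ledge.
6. animal West crosses ← the west ledge.
7. animal South and animal West cross → the east ledge.
8. animal South crosses ← the west ledge.
9. animal East, animal North, and animal South cross → the east ledge.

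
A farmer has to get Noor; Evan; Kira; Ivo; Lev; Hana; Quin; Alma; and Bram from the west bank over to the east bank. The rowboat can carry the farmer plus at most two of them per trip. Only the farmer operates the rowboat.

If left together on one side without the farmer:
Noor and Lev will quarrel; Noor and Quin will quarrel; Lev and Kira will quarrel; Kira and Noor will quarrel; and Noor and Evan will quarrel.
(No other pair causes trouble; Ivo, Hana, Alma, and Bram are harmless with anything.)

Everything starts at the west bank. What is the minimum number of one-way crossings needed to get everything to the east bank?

Counting alone: the farmer can take at most 2 across per trip to the east bank, so moving all 9 needs at least 5 loaded trips out, with a return between consecutive ones — at least 9 crossings.
The safety rule pushes this higher. Following every safe sequence of crossings, the most of the 9 that can be at the east bank as the rowboat arrives there on crossings 9, 11, 13 is 6, 7, 8 respectively — never all 9.
So no plan with fewer than 15 crossings exists, and this one achieves 15:
1. Farmer goes to the east bank with Kira and Noor.  [the west bank: Alma, Bram, Evan, Hana, Ivo, Lev, Quin | the east bank: Kira, Noor]
2. Farmer goes back to the west bank with Noor.  [the west bank: Alma, Bram, Evan, Hana, Ivo, Lev, Noor, Quin | the east bank: Kira]
3. Farmer goes to the east bank with Evan and Noor.  [the west bank: Alma, Bram, Hana, Ivo, Lev, Quin | the east bank: Evan, Kira, Noor]
4. Farmer goes back to the west bank with Noor.  [the west bank: Alma, Bram, Hana, Ivo, Lev, Noor, Quin | the east bank: Evan, Kira]
5. Farmer goes to the east bank with Ivo and Noor.  [the west bank: Alma, Bram, Hana, Lev, Quin | the east bank: Evan, Ivo, Kira, Noor]
6. Farmer goes back to the west bank with Noor.  [the west bank: Alma, Bram, Hana, Lev, Noor, Quin | the east bank: Evan, Ivo, Kira]
7. Farmer goes to the east bank with Hana and Noor.  [the west bank: Alma, Bram, Lev, Quin | the east bank: Evan, Hana, Ivo, Kira, Noor]
8. Farmer goes back to the west bank with Noor.  [the west bank: Alma, Bram, Lev, Noor, Quin | the east bank: Evan, Hana, Ivo, Kira]
9. Farmer goes to the east bank with Noor and Quin.  [the west bank: Alma, Bram, Lev | the east bank: Evan, Hana, Ivo, Kira, Noor, Quin]
10. Farmer goes back to the west bank with Noor.  [the west bank: Alma, Bram, Lev, Noor | the east bank: Evan, Hana, Ivo, Kira, Quin]
11. Farmer goes to the east bank with Alma and Noor.  [the west bank: Bram, Lev | the east bank: Alma, Evan, Hana, Ivo, Kira, Noor, Quin]
12. Farmer goes back to the west bank with Noor.  [the west bank: Bram, Lev, Noor | the east bank: Alma, Evan, Hana, Ivo, Kira, Quin]
13. Farmer goes to the east bank with Bram and Noor.  [the west bank: Lev | the east bank: Alma, Bram, Evan, Hana, Ivo, Kira, Noor, Quin]
14. Farmer goes back to the west bank with Noor.  [the west bank: Lev, Noor | the east bank: Alma, Bram, Evan, Hana, Ivo, Kira, Quin]
15. Farmer goes to the east bank with Lev and Noor.  [the west bank: — | the east bank: Alma, Bram, Evan, Hana, Ivo, Kira, Lev, Noor, Quin]

15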